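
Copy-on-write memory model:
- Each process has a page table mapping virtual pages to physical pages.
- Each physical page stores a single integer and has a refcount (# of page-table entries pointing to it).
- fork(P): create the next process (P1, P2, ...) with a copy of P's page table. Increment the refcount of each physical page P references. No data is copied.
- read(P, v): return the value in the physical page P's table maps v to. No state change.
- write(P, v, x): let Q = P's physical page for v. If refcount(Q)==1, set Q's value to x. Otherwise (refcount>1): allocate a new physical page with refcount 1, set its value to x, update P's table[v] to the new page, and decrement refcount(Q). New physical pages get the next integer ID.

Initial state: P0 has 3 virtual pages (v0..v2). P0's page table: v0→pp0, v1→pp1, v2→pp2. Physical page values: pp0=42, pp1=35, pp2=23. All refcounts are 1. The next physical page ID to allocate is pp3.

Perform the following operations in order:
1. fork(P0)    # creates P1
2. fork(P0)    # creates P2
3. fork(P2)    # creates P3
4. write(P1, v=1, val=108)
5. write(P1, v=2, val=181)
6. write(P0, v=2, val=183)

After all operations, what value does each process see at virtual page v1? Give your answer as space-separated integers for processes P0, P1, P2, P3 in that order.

Op 1: fork(P0) -> P1. 3 ppages; refcounts: pp0:2 pp1:2 pp2:2
Op 2: fork(P0) -> P2. 3 ppages; refcounts: pp0:3 pp1:3 pp2:3
Op 3: fork(P2) -> P3. 3 ppages; refcounts: pp0:4 pp1:4 pp2:4
Op 4: write(P1, v1, 108). refcount(pp1)=4>1 -> COPY to pp3. 4 ppages; refcounts: pp0:4 pp1:3 pp2:4 pp3:1
Op 5: write(P1, v2, 181). refcount(pp2)=4>1 -> COPY to pp4. 5 ppages; refcounts: pp0:4 pp1:3 pp2:3 pp3:1 pp4:1
Op 6: write(P0, v2, 183). refcount(pp2)=3>1 -> COPY to pp5. 6 ppages; refcounts: pp0:4 pp1:3 pp2:2 pp3:1 pp4:1 pp5:1
P0: v1 -> pp1 = 35
P1: v1 -> pp3 = 108
P2: v1 -> pp1 = 35
P3: v1 -> pp1 = 35

Answer: 35 108 35 35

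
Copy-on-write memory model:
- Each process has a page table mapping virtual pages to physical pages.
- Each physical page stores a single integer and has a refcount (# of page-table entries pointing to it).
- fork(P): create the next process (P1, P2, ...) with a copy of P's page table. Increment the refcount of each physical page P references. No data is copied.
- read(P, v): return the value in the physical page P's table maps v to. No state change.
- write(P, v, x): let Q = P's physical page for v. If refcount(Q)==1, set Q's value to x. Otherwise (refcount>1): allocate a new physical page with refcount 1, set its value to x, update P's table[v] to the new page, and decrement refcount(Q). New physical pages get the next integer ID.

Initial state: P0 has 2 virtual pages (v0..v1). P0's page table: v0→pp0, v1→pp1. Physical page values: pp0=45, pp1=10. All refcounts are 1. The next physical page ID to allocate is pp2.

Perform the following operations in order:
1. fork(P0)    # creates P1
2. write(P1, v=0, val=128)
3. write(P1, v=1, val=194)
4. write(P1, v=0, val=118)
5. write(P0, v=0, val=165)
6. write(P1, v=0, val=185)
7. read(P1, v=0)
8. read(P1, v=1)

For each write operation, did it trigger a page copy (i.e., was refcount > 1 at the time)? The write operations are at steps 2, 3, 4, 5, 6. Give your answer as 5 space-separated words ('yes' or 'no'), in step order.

Op 1: fork(P0) -> P1. 2 ppages; refcounts: pp0:2 pp1:2
Op 2: write(P1, v0, 128). refcount(pp0)=2>1 -> COPY to pp2. 3 ppages; refcounts: pp0:1 pp1:2 pp2:1
Op 3: write(P1, v1, 194). refcount(pp1)=2>1 -> COPY to pp3. 4 ppages; refcounts: pp0:1 pp1:1 pp2:1 pp3:1
Op 4: write(P1, v0, 118). refcount(pp2)=1 -> write in place. 4 ppages; refcounts: pp0:1 pp1:1 pp2:1 pp3:1
Op 5: write(P0, v0, 165). refcount(pp0)=1 -> write in place. 4 ppages; refcounts: pp0:1 pp1:1 pp2:1 pp3:1
Op 6: write(P1, v0, 185). refcount(pp2)=1 -> write in place. 4 ppages; refcounts: pp0:1 pp1:1 pp2:1 pp3:1
Op 7: read(P1, v0) -> 185. No state change.
Op 8: read(P1, v1) -> 194. No state change.

yes yes no no no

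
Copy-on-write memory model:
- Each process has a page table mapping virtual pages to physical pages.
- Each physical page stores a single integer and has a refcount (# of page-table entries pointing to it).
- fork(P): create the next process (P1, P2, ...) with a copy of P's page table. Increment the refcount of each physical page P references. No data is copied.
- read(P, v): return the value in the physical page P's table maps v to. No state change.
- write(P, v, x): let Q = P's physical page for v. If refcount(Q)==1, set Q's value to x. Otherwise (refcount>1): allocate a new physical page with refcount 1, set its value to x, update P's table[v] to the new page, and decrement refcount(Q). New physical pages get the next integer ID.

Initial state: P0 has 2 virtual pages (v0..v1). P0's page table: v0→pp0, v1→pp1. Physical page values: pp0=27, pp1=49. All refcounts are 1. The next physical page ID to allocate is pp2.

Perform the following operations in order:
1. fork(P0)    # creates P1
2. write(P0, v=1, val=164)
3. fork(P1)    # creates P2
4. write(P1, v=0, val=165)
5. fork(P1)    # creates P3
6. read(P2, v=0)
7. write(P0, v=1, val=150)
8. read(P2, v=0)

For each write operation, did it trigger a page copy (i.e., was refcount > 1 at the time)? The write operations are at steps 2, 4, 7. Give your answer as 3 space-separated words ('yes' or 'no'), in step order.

Op 1: fork(P0) -> P1. 2 ppages; refcounts: pp0:2 pp1:2
Op 2: write(P0, v1, 164). refcount(pp1)=2>1 -> COPY to pp2. 3 ppages; refcounts: pp0:2 pp1:1 pp2:1
Op 3: fork(P1) -> P2. 3 ppages; refcounts: pp0:3 pp1:2 pp2:1
Op 4: write(P1, v0, 165). refcount(pp0)=3>1 -> COPY to pp3. 4 ppages; refcounts: pp0:2 pp1:2 pp2:1 pp3:1
Op 5: fork(P1) -> P3. 4 ppages; refcounts: pp0:2 pp1:3 pp2:1 pp3:2
Op 6: read(P2, v0) -> 27. No state change.
Op 7: write(P0, v1, 150). refcount(pp2)=1 -> write in place. 4 ppages; refcounts: pp0:2 pp1:3 pp2:1 pp3:2
Op 8: read(P2, v0) -> 27. No state change.

yes yes no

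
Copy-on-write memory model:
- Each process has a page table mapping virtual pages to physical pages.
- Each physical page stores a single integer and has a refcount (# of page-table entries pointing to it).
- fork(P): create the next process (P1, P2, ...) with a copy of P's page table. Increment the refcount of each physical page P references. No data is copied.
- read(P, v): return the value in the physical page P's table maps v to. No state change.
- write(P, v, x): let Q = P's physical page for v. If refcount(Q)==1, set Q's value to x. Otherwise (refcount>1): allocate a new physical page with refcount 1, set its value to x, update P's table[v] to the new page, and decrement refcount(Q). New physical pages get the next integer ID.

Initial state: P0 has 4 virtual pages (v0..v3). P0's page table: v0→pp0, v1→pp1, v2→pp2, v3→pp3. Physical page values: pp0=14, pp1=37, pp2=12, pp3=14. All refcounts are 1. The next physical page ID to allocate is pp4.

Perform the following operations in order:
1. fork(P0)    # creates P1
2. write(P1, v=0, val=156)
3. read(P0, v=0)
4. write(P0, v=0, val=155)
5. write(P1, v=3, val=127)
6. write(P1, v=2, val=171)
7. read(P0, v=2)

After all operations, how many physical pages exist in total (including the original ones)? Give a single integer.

Op 1: fork(P0) -> P1. 4 ppages; refcounts: pp0:2 pp1:2 pp2:2 pp3:2
Op 2: write(P1, v0, 156). refcount(pp0)=2>1 -> COPY to pp4. 5 ppages; refcounts: pp0:1 pp1:2 pp2:2 pp3:2 pp4:1
Op 3: read(P0, v0) -> 14. No state change.
Op 4: write(P0, v0, 155). refcount(pp0)=1 -> write in place. 5 ppages; refcounts: pp0:1 pp1:2 pp2:2 pp3:2 pp4:1
Op 5: write(P1, v3, 127). refcount(pp3)=2>1 -> COPY to pp5. 6 ppages; refcounts: pp0:1 pp1:2 pp2:2 pp3:1 pp4:1 pp5:1
Op 6: write(P1, v2, 171). refcount(pp2)=2>1 -> COPY to pp6. 7 ppages; refcounts: pp0:1 pp1:2 pp2:1 pp3:1 pp4:1 pp5:1 pp6:1
Op 7: read(P0, v2) -> 12. No state change.

Answer: 7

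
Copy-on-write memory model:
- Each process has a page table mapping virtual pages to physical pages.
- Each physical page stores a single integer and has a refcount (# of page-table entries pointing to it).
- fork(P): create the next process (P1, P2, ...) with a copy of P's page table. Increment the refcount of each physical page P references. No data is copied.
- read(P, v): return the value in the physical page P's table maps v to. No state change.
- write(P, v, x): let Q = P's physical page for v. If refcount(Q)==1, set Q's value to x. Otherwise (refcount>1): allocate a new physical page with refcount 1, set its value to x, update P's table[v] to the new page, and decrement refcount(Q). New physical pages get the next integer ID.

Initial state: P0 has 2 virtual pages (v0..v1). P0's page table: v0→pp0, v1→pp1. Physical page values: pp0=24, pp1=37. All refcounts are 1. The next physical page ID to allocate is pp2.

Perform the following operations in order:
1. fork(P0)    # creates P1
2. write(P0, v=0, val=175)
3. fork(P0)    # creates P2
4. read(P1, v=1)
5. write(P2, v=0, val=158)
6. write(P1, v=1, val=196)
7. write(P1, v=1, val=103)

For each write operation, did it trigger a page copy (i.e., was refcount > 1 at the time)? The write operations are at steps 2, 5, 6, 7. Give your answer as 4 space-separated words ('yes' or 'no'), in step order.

Op 1: fork(P0) -> P1. 2 ppages; refcounts: pp0:2 pp1:2
Op 2: write(P0, v0, 175). refcount(pp0)=2>1 -> COPY to pp2. 3 ppages; refcounts: pp0:1 pp1:2 pp2:1
Op 3: fork(P0) -> P2. 3 ppages; refcounts: pp0:1 pp1:3 pp2:2
Op 4: read(P1, v1) -> 37. No state change.
Op 5: write(P2, v0, 158). refcount(pp2)=2>1 -> COPY to pp3. 4 ppages; refcounts: pp0:1 pp1:3 pp2:1 pp3:1
Op 6: write(P1, v1, 196). refcount(pp1)=3>1 -> COPY to pp4. 5 ppages; refcounts: pp0:1 pp1:2 pp2:1 pp3:1 pp4:1
Op 7: write(P1, v1, 103). refcount(pp4)=1 -> write in place. 5 ppages; refcounts: pp0:1 pp1:2 pp2:1 pp3:1 pp4:1

yes yes yes no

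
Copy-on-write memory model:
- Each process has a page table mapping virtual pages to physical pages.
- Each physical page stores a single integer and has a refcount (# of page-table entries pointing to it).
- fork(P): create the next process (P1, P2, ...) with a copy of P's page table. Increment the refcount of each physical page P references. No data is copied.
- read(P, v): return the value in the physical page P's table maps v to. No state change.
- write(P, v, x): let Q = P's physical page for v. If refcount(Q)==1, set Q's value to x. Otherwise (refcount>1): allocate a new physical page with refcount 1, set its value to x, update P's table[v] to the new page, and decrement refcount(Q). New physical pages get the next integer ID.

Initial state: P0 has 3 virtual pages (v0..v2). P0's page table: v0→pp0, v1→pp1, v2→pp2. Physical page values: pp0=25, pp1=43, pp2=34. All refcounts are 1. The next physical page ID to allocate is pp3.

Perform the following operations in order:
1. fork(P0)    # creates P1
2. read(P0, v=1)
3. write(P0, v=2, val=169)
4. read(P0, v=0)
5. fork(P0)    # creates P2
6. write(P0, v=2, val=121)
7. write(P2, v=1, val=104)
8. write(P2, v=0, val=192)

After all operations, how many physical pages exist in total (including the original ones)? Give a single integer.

Op 1: fork(P0) -> P1. 3 ppages; refcounts: pp0:2 pp1:2 pp2:2
Op 2: read(P0, v1) -> 43. No state change.
Op 3: write(P0, v2, 169). refcount(pp2)=2>1 -> COPY to pp3. 4 ppages; refcounts: pp0:2 pp1:2 pp2:1 pp3:1
Op 4: read(P0, v0) -> 25. No state change.
Op 5: fork(P0) -> P2. 4 ppages; refcounts: pp0:3 pp1:3 pp2:1 pp3:2
Op 6: write(P0, v2, 121). refcount(pp3)=2>1 -> COPY to pp4. 5 ppages; refcounts: pp0:3 pp1:3 pp2:1 pp3:1 pp4:1
Op 7: write(P2, v1, 104). refcount(pp1)=3>1 -> COPY to pp5. 6 ppages; refcounts: pp0:3 pp1:2 pp2:1 pp3:1 pp4:1 pp5:1
Op 8: write(P2, v0, 192). refcount(pp0)=3>1 -> COPY to pp6. 7 ppages; refcounts: pp0:2 pp1:2 pp2:1 pp3:1 pp4:1 pp5:1 pp6:1

Answer: 7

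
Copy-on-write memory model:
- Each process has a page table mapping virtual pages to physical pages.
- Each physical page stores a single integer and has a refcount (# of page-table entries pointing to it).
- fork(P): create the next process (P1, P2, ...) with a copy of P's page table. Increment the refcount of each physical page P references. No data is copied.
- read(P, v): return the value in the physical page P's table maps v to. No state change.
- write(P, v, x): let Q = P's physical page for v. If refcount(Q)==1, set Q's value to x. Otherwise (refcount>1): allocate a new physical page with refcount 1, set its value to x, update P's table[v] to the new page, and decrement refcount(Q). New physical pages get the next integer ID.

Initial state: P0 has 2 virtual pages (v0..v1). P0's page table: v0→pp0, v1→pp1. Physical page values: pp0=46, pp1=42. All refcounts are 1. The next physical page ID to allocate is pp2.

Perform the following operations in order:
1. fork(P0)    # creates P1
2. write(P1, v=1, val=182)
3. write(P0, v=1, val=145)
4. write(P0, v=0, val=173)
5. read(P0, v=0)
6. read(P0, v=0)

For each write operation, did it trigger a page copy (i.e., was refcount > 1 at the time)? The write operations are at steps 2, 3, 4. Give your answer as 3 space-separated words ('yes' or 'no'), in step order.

Op 1: fork(P0) -> P1. 2 ppages; refcounts: pp0:2 pp1:2
Op 2: write(P1, v1, 182). refcount(pp1)=2>1 -> COPY to pp2. 3 ppages; refcounts: pp0:2 pp1:1 pp2:1
Op 3: write(P0, v1, 145). refcount(pp1)=1 -> write in place. 3 ppages; refcounts: pp0:2 pp1:1 pp2:1
Op 4: write(P0, v0, 173). refcount(pp0)=2>1 -> COPY to pp3. 4 ppages; refcounts: pp0:1 pp1:1 pp2:1 pp3:1
Op 5: read(P0, v0) -> 173. No state change.
Op 6: read(P0, v0) -> 173. No state change.

yes no yes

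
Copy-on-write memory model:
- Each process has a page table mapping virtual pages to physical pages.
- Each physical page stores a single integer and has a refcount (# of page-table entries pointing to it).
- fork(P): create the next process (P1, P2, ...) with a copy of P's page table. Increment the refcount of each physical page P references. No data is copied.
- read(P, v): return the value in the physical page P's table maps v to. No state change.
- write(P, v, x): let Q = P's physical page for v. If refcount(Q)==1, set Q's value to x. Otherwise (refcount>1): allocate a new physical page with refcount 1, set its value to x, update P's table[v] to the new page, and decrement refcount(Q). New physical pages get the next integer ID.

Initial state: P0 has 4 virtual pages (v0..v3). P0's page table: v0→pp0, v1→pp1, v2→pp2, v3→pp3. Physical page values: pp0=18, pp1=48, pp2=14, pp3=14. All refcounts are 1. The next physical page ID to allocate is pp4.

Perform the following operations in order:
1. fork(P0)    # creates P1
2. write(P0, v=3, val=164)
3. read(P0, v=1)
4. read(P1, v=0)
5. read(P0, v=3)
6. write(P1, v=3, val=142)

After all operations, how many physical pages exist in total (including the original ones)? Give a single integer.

Answer: 5

Derivation:
Op 1: fork(P0) -> P1. 4 ppages; refcounts: pp0:2 pp1:2 pp2:2 pp3:2
Op 2: write(P0, v3, 164). refcount(pp3)=2>1 -> COPY to pp4. 5 ppages; refcounts: pp0:2 pp1:2 pp2:2 pp3:1 pp4:1
Op 3: read(P0, v1) -> 48. No state change.
Op 4: read(P1, v0) -> 18. No state change.
Op 5: read(P0, v3) -> 164. No state change.
Op 6: write(P1, v3, 142). refcount(pp3)=1 -> write in place. 5 ppages; refcounts: pp0:2 pp1:2 pp2:2 pp3:1 pp4:1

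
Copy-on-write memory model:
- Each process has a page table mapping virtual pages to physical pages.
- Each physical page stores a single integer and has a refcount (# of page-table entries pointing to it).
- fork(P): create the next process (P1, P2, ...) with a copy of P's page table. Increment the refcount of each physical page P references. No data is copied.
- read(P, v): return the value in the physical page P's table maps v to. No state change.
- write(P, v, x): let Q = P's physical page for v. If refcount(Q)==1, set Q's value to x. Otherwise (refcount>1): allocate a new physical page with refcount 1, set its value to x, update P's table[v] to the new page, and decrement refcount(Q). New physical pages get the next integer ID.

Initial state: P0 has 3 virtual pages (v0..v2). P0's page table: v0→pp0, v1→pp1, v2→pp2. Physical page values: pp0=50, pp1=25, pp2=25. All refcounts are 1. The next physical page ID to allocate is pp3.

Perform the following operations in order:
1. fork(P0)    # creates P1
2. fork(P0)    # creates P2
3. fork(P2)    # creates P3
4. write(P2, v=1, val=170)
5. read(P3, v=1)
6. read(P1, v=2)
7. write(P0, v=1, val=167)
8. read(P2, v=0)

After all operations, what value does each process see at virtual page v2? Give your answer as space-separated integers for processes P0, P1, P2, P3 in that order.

Op 1: fork(P0) -> P1. 3 ppages; refcounts: pp0:2 pp1:2 pp2:2
Op 2: fork(P0) -> P2. 3 ppages; refcounts: pp0:3 pp1:3 pp2:3
Op 3: fork(P2) -> P3. 3 ppages; refcounts: pp0:4 pp1:4 pp2:4
Op 4: write(P2, v1, 170). refcount(pp1)=4>1 -> COPY to pp3. 4 ppages; refcounts: pp0:4 pp1:3 pp2:4 pp3:1
Op 5: read(P3, v1) -> 25. No state change.
Op 6: read(P1, v2) -> 25. No state change.
Op 7: write(P0, v1, 167). refcount(pp1)=3>1 -> COPY to pp4. 5 ppages; refcounts: pp0:4 pp1:2 pp2:4 pp3:1 pp4:1
Op 8: read(P2, v0) -> 50. No state change.
P0: v2 -> pp2 = 25
P1: v2 -> pp2 = 25
P2: v2 -> pp2 = 25
P3: v2 -> pp2 = 25

Answer: 25 25 25 25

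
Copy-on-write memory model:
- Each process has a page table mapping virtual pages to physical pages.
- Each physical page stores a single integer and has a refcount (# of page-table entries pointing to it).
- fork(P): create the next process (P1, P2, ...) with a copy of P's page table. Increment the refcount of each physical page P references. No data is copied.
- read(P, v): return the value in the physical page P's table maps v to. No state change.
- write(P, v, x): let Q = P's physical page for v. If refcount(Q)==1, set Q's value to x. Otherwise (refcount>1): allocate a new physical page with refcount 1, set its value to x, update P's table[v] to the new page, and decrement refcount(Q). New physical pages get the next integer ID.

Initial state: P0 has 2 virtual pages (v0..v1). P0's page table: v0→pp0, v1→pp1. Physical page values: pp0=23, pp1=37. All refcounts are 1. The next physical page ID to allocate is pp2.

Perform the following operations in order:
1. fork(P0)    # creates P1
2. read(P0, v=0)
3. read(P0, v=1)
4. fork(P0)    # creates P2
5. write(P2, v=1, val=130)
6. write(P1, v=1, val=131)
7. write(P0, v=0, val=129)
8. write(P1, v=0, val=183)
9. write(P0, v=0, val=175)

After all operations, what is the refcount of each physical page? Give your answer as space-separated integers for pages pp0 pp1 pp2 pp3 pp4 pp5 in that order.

Answer: 1 1 1 1 1 1

Derivation:
Op 1: fork(P0) -> P1. 2 ppages; refcounts: pp0:2 pp1:2
Op 2: read(P0, v0) -> 23. No state change.
Op 3: read(P0, v1) -> 37. No state change.
Op 4: fork(P0) -> P2. 2 ppages; refcounts: pp0:3 pp1:3
Op 5: write(P2, v1, 130). refcount(pp1)=3>1 -> COPY to pp2. 3 ppages; refcounts: pp0:3 pp1:2 pp2:1
Op 6: write(P1, v1, 131). refcount(pp1)=2>1 -> COPY to pp3. 4 ppages; refcounts: pp0:3 pp1:1 pp2:1 pp3:1
Op 7: write(P0, v0, 129). refcount(pp0)=3>1 -> COPY to pp4. 5 ppages; refcounts: pp0:2 pp1:1 pp2:1 pp3:1 pp4:1
Op 8: write(P1, v0, 183). refcount(pp0)=2>1 -> COPY to pp5. 6 ppages; refcounts: pp0:1 pp1:1 pp2:1 pp3:1 pp4:1 pp5:1
Op 9: write(P0, v0, 175). refcount(pp4)=1 -> write in place. 6 ppages; refcounts: pp0:1 pp1:1 pp2:1 pp3:1 pp4:1 pp5:1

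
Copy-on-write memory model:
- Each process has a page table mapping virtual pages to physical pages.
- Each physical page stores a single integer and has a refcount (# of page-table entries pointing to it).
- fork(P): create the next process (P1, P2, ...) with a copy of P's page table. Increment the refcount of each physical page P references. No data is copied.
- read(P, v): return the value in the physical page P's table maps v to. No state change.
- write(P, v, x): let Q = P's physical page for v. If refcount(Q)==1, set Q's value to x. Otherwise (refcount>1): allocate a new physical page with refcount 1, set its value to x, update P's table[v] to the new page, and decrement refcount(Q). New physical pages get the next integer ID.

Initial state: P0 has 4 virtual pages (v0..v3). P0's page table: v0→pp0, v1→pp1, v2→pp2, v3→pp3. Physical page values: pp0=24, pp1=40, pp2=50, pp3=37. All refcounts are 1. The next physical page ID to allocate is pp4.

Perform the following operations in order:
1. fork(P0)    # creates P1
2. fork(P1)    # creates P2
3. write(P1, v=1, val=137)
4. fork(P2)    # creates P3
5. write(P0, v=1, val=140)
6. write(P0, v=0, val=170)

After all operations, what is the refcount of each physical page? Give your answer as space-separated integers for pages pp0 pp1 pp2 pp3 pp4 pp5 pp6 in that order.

Op 1: fork(P0) -> P1. 4 ppages; refcounts: pp0:2 pp1:2 pp2:2 pp3:2
Op 2: fork(P1) -> P2. 4 ppages; refcounts: pp0:3 pp1:3 pp2:3 pp3:3
Op 3: write(P1, v1, 137). refcount(pp1)=3>1 -> COPY to pp4. 5 ppages; refcounts: pp0:3 pp1:2 pp2:3 pp3:3 pp4:1
Op 4: fork(P2) -> P3. 5 ppages; refcounts: pp0:4 pp1:3 pp2:4 pp3:4 pp4:1
Op 5: write(P0, v1, 140). refcount(pp1)=3>1 -> COPY to pp5. 6 ppages; refcounts: pp0:4 pp1:2 pp2:4 pp3:4 pp4:1 pp5:1
Op 6: write(P0, v0, 170). refcount(pp0)=4>1 -> COPY to pp6. 7 ppages; refcounts: pp0:3 pp1:2 pp2:4 pp3:4 pp4:1 pp5:1 pp6:1

Answer: 3 2 4 4 1 1 1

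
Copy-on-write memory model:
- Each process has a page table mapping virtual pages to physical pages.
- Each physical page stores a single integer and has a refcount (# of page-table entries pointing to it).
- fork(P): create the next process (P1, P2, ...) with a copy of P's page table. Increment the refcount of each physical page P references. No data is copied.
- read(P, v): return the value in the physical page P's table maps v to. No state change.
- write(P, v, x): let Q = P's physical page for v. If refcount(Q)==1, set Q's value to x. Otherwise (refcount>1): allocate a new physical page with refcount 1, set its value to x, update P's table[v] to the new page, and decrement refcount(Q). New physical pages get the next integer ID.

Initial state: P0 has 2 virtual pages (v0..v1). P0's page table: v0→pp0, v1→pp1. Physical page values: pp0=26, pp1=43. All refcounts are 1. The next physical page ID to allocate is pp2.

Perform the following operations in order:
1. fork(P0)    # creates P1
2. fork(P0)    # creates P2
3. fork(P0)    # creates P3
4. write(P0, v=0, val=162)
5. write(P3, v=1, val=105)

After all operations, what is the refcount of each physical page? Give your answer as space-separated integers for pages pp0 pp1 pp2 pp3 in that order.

Op 1: fork(P0) -> P1. 2 ppages; refcounts: pp0:2 pp1:2
Op 2: fork(P0) -> P2. 2 ppages; refcounts: pp0:3 pp1:3
Op 3: fork(P0) -> P3. 2 ppages; refcounts: pp0:4 pp1:4
Op 4: write(P0, v0, 162). refcount(pp0)=4>1 -> COPY to pp2. 3 ppages; refcounts: pp0:3 pp1:4 pp2:1
Op 5: write(P3, v1, 105). refcount(pp1)=4>1 -> COPY to pp3. 4 ppages; refcounts: pp0:3 pp1:3 pp2:1 pp3:1

Answer: 3 3 1 1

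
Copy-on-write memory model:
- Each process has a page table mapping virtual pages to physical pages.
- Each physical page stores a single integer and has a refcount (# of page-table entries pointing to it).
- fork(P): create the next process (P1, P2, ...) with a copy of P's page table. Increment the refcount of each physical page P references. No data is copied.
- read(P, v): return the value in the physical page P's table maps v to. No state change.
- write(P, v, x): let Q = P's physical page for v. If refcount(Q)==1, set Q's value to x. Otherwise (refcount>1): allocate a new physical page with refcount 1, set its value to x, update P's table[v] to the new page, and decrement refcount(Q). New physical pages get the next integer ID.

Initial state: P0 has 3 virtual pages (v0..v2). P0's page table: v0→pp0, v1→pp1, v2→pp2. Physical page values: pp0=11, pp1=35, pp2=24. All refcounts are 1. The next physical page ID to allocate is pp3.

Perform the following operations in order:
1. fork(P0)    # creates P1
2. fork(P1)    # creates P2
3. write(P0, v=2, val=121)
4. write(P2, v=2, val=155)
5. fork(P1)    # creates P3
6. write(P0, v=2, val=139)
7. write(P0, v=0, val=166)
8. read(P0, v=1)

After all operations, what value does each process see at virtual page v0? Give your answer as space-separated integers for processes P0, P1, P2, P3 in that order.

Answer: 166 11 11 11

Derivation:
Op 1: fork(P0) -> P1. 3 ppages; refcounts: pp0:2 pp1:2 pp2:2
Op 2: fork(P1) -> P2. 3 ppages; refcounts: pp0:3 pp1:3 pp2:3
Op 3: write(P0, v2, 121). refcount(pp2)=3>1 -> COPY to pp3. 4 ppages; refcounts: pp0:3 pp1:3 pp2:2 pp3:1
Op 4: write(P2, v2, 155). refcount(pp2)=2>1 -> COPY to pp4. 5 ppages; refcounts: pp0:3 pp1:3 pp2:1 pp3:1 pp4:1
Op 5: fork(P1) -> P3. 5 ppages; refcounts: pp0:4 pp1:4 pp2:2 pp3:1 pp4:1
Op 6: write(P0, v2, 139). refcount(pp3)=1 -> write in place. 5 ppages; refcounts: pp0:4 pp1:4 pp2:2 pp3:1 pp4:1
Op 7: write(P0, v0, 166). refcount(pp0)=4>1 -> COPY to pp5. 6 ppages; refcounts: pp0:3 pp1:4 pp2:2 pp3:1 pp4:1 pp5:1
Op 8: read(P0, v1) -> 35. No state change.
P0: v0 -> pp5 = 166
P1: v0 -> pp0 = 11
P2: v0 -> pp0 = 11
P3: v0 -> pp0 = 11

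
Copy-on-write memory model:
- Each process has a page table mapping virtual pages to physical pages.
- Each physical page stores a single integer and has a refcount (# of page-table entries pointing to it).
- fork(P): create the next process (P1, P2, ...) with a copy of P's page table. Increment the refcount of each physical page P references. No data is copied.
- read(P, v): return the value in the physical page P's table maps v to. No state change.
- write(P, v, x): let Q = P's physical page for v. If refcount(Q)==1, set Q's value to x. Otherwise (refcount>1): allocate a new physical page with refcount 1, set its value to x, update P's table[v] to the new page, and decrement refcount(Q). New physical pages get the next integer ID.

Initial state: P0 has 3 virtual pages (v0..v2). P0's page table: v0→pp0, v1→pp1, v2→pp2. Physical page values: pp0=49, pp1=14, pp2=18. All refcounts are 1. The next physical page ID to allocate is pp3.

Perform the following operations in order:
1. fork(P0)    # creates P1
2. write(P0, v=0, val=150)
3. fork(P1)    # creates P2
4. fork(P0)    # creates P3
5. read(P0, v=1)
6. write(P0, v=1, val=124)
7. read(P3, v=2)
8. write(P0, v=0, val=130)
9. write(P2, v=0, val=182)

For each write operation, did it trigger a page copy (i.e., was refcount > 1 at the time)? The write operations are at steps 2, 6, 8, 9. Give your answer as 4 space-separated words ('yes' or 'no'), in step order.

Op 1: fork(P0) -> P1. 3 ppages; refcounts: pp0:2 pp1:2 pp2:2
Op 2: write(P0, v0, 150). refcount(pp0)=2>1 -> COPY to pp3. 4 ppages; refcounts: pp0:1 pp1:2 pp2:2 pp3:1
Op 3: fork(P1) -> P2. 4 ppages; refcounts: pp0:2 pp1:3 pp2:3 pp3:1
Op 4: fork(P0) -> P3. 4 ppages; refcounts: pp0:2 pp1:4 pp2:4 pp3:2
Op 5: read(P0, v1) -> 14. No state change.
Op 6: write(P0, v1, 124). refcount(pp1)=4>1 -> COPY to pp4. 5 ppages; refcounts: pp0:2 pp1:3 pp2:4 pp3:2 pp4:1
Op 7: read(P3, v2) -> 18. No state change.
Op 8: write(P0, v0, 130). refcount(pp3)=2>1 -> COPY to pp5. 6 ppages; refcounts: pp0:2 pp1:3 pp2:4 pp3:1 pp4:1 pp5:1
Op 9: write(P2, v0, 182). refcount(pp0)=2>1 -> COPY to pp6. 7 ppages; refcounts: pp0:1 pp1:3 pp2:4 pp3:1 pp4:1 pp5:1 pp6:1

yes yes yes yes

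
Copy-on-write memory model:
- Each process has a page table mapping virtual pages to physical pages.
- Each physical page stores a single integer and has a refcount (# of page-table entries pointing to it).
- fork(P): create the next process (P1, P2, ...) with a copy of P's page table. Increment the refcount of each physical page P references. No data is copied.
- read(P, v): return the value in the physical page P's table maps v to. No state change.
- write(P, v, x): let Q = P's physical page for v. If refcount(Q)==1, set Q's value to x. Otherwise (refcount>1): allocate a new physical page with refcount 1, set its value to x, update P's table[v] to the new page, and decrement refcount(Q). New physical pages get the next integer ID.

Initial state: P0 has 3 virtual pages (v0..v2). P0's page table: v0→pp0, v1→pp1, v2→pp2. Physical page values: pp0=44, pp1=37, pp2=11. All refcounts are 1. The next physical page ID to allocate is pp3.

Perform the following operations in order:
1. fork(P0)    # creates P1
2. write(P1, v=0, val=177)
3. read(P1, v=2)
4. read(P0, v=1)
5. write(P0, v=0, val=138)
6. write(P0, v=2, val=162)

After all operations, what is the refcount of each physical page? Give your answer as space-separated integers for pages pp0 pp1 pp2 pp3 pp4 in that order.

Answer: 1 2 1 1 1

Derivation:
Op 1: fork(P0) -> P1. 3 ppages; refcounts: pp0:2 pp1:2 pp2:2
Op 2: write(P1, v0, 177). refcount(pp0)=2>1 -> COPY to pp3. 4 ppages; refcounts: pp0:1 pp1:2 pp2:2 pp3:1
Op 3: read(P1, v2) -> 11. No state change.
Op 4: read(P0, v1) -> 37. No state change.
Op 5: write(P0, v0, 138). refcount(pp0)=1 -> write in place. 4 ppages; refcounts: pp0:1 pp1:2 pp2:2 pp3:1
Op 6: write(P0, v2, 162). refcount(pp2)=2>1 -> COPY to pp4. 5 ppages; refcounts: pp0:1 pp1:2 pp2:1 pp3:1 pp4:1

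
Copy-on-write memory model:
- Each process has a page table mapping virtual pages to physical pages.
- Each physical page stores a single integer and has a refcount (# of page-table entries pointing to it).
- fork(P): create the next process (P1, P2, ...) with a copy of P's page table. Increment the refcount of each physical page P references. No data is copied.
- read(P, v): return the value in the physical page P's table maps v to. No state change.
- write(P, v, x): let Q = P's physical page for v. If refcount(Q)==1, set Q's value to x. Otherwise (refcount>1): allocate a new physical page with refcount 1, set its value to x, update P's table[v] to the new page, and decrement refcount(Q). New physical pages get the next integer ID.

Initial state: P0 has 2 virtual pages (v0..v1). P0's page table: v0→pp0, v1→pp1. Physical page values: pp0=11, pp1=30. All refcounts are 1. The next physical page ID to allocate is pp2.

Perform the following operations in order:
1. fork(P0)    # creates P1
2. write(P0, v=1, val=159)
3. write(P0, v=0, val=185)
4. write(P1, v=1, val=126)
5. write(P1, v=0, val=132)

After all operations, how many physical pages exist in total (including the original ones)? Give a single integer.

Answer: 4

Derivation:
Op 1: fork(P0) -> P1. 2 ppages; refcounts: pp0:2 pp1:2
Op 2: write(P0, v1, 159). refcount(pp1)=2>1 -> COPY to pp2. 3 ppages; refcounts: pp0:2 pp1:1 pp2:1
Op 3: write(P0, v0, 185). refcount(pp0)=2>1 -> COPY to pp3. 4 ppages; refcounts: pp0:1 pp1:1 pp2:1 pp3:1
Op 4: write(P1, v1, 126). refcount(pp1)=1 -> write in place. 4 ppages; refcounts: pp0:1 pp1:1 pp2:1 pp3:1
Op 5: write(P1, v0, 132). refcount(pp0)=1 -> write in place. 4 ppages; refcounts: pp0:1 pp1:1 pp2:1 pp3:1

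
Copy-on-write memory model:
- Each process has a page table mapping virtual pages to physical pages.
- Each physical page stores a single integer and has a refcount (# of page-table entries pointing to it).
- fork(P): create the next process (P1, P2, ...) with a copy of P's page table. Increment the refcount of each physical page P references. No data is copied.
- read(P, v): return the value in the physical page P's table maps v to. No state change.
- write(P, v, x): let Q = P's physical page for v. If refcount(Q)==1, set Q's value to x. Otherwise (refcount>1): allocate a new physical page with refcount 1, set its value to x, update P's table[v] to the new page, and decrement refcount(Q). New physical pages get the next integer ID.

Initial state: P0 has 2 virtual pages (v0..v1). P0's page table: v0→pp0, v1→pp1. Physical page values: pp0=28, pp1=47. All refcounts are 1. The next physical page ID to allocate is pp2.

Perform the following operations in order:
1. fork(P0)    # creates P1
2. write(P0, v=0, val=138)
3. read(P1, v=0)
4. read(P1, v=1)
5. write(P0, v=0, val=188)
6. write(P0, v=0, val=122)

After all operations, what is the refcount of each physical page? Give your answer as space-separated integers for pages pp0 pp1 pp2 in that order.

Answer: 1 2 1

Derivation:
Op 1: fork(P0) -> P1. 2 ppages; refcounts: pp0:2 pp1:2
Op 2: write(P0, v0, 138). refcount(pp0)=2>1 -> COPY to pp2. 3 ppages; refcounts: pp0:1 pp1:2 pp2:1
Op 3: read(P1, v0) -> 28. No state change.
Op 4: read(P1, v1) -> 47. No state change.
Op 5: write(P0, v0, 188). refcount(pp2)=1 -> write in place. 3 ppages; refcounts: pp0:1 pp1:2 pp2:1
Op 6: write(P0, v0, 122). refcount(pp2)=1 -> write in place. 3 ppages; refcounts: pp0:1 pp1:2 pp2:1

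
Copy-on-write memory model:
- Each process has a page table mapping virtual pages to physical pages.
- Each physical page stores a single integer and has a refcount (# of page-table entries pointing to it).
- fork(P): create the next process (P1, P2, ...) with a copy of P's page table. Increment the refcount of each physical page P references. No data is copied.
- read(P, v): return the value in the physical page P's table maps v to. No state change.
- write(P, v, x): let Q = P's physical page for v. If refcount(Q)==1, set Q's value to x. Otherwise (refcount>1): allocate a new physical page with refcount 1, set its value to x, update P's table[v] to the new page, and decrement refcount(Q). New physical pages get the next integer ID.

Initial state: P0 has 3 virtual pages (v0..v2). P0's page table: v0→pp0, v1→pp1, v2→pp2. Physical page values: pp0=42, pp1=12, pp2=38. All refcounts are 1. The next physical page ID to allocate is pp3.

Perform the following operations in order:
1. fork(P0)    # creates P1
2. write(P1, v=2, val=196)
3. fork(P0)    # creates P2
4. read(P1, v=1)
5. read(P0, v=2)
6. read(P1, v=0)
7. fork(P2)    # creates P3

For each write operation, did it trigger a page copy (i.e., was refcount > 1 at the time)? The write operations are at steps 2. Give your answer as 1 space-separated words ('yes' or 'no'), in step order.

Op 1: fork(P0) -> P1. 3 ppages; refcounts: pp0:2 pp1:2 pp2:2
Op 2: write(P1, v2, 196). refcount(pp2)=2>1 -> COPY to pp3. 4 ppages; refcounts: pp0:2 pp1:2 pp2:1 pp3:1
Op 3: fork(P0) -> P2. 4 ppages; refcounts: pp0:3 pp1:3 pp2:2 pp3:1
Op 4: read(P1, v1) -> 12. No state change.
Op 5: read(P0, v2) -> 38. No state change.
Op 6: read(P1, v0) -> 42. No state change.
Op 7: fork(P2) -> P3. 4 ppages; refcounts: pp0:4 pp1:4 pp2:3 pp3:1

yes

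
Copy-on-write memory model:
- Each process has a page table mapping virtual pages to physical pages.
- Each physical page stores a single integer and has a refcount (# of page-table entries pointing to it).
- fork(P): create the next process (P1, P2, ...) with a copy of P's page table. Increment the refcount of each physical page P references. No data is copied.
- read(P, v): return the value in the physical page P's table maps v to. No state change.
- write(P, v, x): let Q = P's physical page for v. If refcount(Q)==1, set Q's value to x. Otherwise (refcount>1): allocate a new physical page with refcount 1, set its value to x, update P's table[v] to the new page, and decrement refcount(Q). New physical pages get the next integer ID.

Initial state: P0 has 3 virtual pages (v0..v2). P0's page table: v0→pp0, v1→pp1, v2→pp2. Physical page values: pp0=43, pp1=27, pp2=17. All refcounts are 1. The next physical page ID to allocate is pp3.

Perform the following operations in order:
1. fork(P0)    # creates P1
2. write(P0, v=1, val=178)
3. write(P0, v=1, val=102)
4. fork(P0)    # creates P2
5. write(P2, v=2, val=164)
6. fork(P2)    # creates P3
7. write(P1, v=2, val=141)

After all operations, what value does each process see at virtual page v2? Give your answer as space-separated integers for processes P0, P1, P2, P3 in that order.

Op 1: fork(P0) -> P1. 3 ppages; refcounts: pp0:2 pp1:2 pp2:2
Op 2: write(P0, v1, 178). refcount(pp1)=2>1 -> COPY to pp3. 4 ppages; refcounts: pp0:2 pp1:1 pp2:2 pp3:1
Op 3: write(P0, v1, 102). refcount(pp3)=1 -> write in place. 4 ppages; refcounts: pp0:2 pp1:1 pp2:2 pp3:1
Op 4: fork(P0) -> P2. 4 ppages; refcounts: pp0:3 pp1:1 pp2:3 pp3:2
Op 5: write(P2, v2, 164). refcount(pp2)=3>1 -> COPY to pp4. 5 ppages; refcounts: pp0:3 pp1:1 pp2:2 pp3:2 pp4:1
Op 6: fork(P2) -> P3. 5 ppages; refcounts: pp0:4 pp1:1 pp2:2 pp3:3 pp4:2
Op 7: write(P1, v2, 141). refcount(pp2)=2>1 -> COPY to pp5. 6 ppages; refcounts: pp0:4 pp1:1 pp2:1 pp3:3 pp4:2 pp5:1
P0: v2 -> pp2 = 17
P1: v2 -> pp5 = 141
P2: v2 -> pp4 = 164
P3: v2 -> pp4 = 164

Answer: 17 141 164 164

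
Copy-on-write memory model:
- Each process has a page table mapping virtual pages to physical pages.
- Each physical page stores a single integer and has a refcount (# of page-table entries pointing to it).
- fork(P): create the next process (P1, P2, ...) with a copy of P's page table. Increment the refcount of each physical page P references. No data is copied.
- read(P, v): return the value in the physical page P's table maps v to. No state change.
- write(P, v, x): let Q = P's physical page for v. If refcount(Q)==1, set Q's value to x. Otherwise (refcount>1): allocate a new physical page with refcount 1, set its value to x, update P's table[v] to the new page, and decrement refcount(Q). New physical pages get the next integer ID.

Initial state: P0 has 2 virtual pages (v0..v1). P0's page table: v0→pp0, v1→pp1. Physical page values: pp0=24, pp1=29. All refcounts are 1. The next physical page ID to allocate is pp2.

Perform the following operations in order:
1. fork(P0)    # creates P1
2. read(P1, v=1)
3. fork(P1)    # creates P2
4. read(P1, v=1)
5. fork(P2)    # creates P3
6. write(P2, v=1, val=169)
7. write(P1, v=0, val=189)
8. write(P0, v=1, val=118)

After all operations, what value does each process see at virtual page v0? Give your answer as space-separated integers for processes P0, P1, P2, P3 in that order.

Op 1: fork(P0) -> P1. 2 ppages; refcounts: pp0:2 pp1:2
Op 2: read(P1, v1) -> 29. No state change.
Op 3: fork(P1) -> P2. 2 ppages; refcounts: pp0:3 pp1:3
Op 4: read(P1, v1) -> 29. No state change.
Op 5: fork(P2) -> P3. 2 ppages; refcounts: pp0:4 pp1:4
Op 6: write(P2, v1, 169). refcount(pp1)=4>1 -> COPY to pp2. 3 ppages; refcounts: pp0:4 pp1:3 pp2:1
Op 7: write(P1, v0, 189). refcount(pp0)=4>1 -> COPY to pp3. 4 ppages; refcounts: pp0:3 pp1:3 pp2:1 pp3:1
Op 8: write(P0, v1, 118). refcount(pp1)=3>1 -> COPY to pp4. 5 ppages; refcounts: pp0:3 pp1:2 pp2:1 pp3:1 pp4:1
P0: v0 -> pp0 = 24
P1: v0 -> pp3 = 189
P2: v0 -> pp0 = 24
P3: v0 -> pp0 = 24

Answer: 24 189 24 24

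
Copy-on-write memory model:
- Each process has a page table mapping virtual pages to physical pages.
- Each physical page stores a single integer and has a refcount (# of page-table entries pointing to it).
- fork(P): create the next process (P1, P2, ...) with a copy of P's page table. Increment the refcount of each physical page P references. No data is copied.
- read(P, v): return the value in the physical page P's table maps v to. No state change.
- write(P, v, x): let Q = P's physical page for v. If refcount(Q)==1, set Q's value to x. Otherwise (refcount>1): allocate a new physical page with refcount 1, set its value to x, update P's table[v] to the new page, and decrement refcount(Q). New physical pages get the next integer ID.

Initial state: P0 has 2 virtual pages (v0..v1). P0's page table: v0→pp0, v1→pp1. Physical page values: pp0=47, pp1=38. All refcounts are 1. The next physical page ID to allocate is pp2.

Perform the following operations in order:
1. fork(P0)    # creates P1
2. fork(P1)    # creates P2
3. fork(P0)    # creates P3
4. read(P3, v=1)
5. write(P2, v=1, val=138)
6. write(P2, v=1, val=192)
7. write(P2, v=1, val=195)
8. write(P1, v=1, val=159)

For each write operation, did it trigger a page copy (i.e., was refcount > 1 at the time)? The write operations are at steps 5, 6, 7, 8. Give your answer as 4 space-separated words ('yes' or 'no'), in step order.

Op 1: fork(P0) -> P1. 2 ppages; refcounts: pp0:2 pp1:2
Op 2: fork(P1) -> P2. 2 ppages; refcounts: pp0:3 pp1:3
Op 3: fork(P0) -> P3. 2 ppages; refcounts: pp0:4 pp1:4
Op 4: read(P3, v1) -> 38. No state change.
Op 5: write(P2, v1, 138). refcount(pp1)=4>1 -> COPY to pp2. 3 ppages; refcounts: pp0:4 pp1:3 pp2:1
Op 6: write(P2, v1, 192). refcount(pp2)=1 -> write in place. 3 ppages; refcounts: pp0:4 pp1:3 pp2:1
Op 7: write(P2, v1, 195). refcount(pp2)=1 -> write in place. 3 ppages; refcounts: pp0:4 pp1:3 pp2:1
Op 8: write(P1, v1, 159). refcount(pp1)=3>1 -> COPY to pp3. 4 ppages; refcounts: pp0:4 pp1:2 pp2:1 pp3:1

yes no no yes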